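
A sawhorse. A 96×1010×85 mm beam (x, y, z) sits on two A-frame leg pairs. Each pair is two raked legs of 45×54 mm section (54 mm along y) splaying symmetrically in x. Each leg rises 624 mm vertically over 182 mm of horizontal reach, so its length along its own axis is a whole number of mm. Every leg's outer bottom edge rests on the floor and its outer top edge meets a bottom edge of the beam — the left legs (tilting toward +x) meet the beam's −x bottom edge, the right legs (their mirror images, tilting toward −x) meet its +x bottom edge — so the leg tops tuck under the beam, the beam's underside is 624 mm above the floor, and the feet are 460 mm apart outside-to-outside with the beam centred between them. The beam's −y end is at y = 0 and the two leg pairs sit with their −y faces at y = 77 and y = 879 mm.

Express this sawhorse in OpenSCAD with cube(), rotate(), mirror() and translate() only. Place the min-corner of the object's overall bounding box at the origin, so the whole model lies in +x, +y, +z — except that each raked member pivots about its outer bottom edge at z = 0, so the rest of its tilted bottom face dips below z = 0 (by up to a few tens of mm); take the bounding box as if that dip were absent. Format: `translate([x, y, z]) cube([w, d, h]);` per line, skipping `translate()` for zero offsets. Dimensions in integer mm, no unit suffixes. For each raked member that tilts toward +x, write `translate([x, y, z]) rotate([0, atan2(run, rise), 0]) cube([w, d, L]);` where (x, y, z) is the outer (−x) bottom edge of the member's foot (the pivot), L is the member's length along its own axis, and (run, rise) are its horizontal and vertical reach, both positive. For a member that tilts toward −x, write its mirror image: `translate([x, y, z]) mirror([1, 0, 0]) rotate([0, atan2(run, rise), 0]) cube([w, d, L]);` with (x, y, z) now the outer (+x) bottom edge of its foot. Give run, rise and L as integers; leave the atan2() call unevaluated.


translate([182, 0, 624]) cube([96, 1010, 85]);
translate([0, 77, 0]) rotate([0, atan2(182, 624), 0]) cube([45, 54, 650]);
translate([460, 77, 0]) mirror([1, 0, 0]) rotate([0, atan2(182, 624), 0]) cube([45, 54, 650]);
translate([0, 879, 0]) rotate([0, atan2(182, 624), 0]) cube([45, 54, 650]);
translate([460, 879, 0]) mirror([1, 0, 0]) rotate([0, atan2(182, 624), 0]) cube([45, 54, 650]);


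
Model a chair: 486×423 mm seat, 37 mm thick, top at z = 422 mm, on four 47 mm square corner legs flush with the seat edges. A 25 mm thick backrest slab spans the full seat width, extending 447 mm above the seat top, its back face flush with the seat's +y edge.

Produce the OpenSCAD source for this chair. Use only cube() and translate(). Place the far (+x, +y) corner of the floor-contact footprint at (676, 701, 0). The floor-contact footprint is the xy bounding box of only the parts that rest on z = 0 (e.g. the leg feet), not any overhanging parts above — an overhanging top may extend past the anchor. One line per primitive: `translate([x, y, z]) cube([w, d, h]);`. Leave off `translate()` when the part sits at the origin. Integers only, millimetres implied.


translate([190, 278, 385]) cube([486, 423, 37]);
translate([190, 278, 0]) cube([47, 47, 385]);
translate([629, 278, 0]) cube([47, 47, 385]);
translate([190, 654, 0]) cube([47, 47, 385]);
translate([629, 654, 0]) cube([47, 47, 385]);
translate([190, 676, 422]) cube([486, 25, 447]);


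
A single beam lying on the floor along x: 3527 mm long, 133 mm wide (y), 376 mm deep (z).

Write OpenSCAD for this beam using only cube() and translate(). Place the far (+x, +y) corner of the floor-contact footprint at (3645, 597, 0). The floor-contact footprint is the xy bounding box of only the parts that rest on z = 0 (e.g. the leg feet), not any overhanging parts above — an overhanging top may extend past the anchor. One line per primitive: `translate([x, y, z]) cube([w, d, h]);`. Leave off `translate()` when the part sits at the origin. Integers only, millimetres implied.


translate([118, 464, 0]) cube([3527, 133, 376]);


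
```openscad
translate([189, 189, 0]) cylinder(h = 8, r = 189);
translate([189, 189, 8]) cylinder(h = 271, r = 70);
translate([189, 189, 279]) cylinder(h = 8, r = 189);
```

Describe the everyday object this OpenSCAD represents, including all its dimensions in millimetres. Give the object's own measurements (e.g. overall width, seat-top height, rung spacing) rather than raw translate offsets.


A spool: two coaxial disc flanges of radius 189 mm and thickness 8 mm, joined by a core cylinder of radius 70 mm and height 271 mm. The lower flange rests on z = 0 and the three cylinders share a vertical axis.


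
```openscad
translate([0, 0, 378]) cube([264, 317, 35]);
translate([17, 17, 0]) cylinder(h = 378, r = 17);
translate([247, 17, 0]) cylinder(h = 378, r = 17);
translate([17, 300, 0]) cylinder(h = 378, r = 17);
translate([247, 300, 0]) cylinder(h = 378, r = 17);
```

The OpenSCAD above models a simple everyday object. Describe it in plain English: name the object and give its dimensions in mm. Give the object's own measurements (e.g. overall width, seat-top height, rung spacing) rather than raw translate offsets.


A four-legged stool. The seat is a 264×317×35 mm slab whose top surface is at z = 413 mm; four round legs, each 34 mm in diameter, run from the floor (z = 0) to the underside of the seat, each leg's axis is inset half a diameter from the nearest pair of seat edges (so the leg's bounding box is flush with the corner).


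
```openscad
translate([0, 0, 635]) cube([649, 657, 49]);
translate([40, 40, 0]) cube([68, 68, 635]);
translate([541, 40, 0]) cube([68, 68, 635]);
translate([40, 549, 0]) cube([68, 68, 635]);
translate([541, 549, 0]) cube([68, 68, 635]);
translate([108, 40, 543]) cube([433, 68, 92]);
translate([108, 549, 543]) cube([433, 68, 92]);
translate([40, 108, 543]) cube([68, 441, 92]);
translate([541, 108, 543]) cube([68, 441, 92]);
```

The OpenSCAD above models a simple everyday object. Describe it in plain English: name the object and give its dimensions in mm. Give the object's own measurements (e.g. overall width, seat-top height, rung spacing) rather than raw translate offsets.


A rectangular dining table. The top is 649×657×49 mm with its upper surface at z = 684 mm. It stands on four 68×68 mm square legs, each inset 40 mm from the nearest pair of top edges, running from the floor to the underside of the top. Four apron rails, 68 mm thick and 92 mm tall, run between adjacent legs with their top edges flush with the underside of the top and their outer faces flush with the legs' outer faces.


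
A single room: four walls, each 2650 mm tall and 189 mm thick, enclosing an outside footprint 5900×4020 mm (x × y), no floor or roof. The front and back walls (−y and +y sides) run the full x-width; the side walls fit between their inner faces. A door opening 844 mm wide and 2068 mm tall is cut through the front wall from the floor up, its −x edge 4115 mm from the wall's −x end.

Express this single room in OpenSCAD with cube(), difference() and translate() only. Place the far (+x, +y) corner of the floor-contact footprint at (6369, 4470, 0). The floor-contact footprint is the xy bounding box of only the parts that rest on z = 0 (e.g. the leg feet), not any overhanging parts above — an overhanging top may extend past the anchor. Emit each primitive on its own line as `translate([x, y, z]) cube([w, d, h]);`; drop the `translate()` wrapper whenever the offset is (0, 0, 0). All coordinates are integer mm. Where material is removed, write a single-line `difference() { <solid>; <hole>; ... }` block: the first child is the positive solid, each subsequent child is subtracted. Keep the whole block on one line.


difference() { translate([469, 450, 0]) cube([5900, 189, 2650]); translate([4584, 450, 0]) cube([844, 189, 2068]); }
translate([469, 4281, 0]) cube([5900, 189, 2650]);
translate([469, 639, 0]) cube([189, 3642, 2650]);
translate([6180, 639, 0]) cube([189, 3642, 2650]);


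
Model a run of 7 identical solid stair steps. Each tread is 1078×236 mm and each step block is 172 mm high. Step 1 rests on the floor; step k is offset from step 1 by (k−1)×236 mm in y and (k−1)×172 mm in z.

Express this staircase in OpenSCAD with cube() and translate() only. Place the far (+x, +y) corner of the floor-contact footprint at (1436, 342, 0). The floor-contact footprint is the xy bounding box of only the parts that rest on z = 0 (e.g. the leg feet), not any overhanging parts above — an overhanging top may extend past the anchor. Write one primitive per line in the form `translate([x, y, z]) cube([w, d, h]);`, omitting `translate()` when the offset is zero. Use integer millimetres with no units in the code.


translate([358, 106, 0]) cube([1078, 236, 172]);
translate([358, 342, 172]) cube([1078, 236, 172]);
translate([358, 578, 344]) cube([1078, 236, 172]);
translate([358, 814, 516]) cube([1078, 236, 172]);
translate([358, 1050, 688]) cube([1078, 236, 172]);
translate([358, 1286, 860]) cube([1078, 236, 172]);
translate([358, 1522, 1032]) cube([1078, 236, 172]);


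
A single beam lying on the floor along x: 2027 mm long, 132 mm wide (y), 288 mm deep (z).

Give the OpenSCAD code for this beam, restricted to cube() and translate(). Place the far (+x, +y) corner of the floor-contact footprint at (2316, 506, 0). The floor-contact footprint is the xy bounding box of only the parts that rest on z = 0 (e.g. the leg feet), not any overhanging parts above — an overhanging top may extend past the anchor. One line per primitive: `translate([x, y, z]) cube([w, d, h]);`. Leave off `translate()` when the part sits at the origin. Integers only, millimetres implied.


translate([289, 374, 0]) cube([2027, 132, 288]);


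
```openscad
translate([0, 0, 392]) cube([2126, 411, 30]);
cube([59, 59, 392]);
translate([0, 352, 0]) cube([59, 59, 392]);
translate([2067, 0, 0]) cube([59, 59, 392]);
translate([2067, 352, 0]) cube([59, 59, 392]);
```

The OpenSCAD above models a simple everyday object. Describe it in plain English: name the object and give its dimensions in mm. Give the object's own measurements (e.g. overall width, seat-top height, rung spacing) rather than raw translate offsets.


A bench: a 2126×411 mm seat slab, 30 mm thick, top at z = 422 mm, on four 59×59 mm square legs flush with the seat corners and standing on z = 0.


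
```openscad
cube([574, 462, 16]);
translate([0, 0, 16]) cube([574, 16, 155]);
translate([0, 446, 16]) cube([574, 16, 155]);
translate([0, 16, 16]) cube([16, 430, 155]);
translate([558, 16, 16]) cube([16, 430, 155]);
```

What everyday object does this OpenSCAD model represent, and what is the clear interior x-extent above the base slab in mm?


An open box. The internal width is 542 mm.

A 574×462 base slab with four walls standing on it — an open box. The base is 574 mm wide and the walls are 16 mm thick, so the internal width is 574 − 2 × 16 = 542 mm.


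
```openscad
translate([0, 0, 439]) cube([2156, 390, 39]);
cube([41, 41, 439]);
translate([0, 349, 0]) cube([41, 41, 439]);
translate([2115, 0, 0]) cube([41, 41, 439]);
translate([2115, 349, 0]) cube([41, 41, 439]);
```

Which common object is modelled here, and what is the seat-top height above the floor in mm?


A bench. The seat-top height is 478 mm.

A long slab on four corner posts — a bench. The slab sits at z = 439 with thickness 39, so the top is 439 + 39 = 478 mm.


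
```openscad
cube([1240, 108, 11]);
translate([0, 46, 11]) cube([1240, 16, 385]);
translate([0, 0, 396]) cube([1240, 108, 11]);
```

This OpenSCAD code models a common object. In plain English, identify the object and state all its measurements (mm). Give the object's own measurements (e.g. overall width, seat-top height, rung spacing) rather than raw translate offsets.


An I-beam lying along x, 1240 mm long. Overall section height 407 mm. Two flanges 108 mm wide (y) and 11 mm thick, one on the floor and one at the top; a web 16 mm thick runs between them, centred on the flange width.


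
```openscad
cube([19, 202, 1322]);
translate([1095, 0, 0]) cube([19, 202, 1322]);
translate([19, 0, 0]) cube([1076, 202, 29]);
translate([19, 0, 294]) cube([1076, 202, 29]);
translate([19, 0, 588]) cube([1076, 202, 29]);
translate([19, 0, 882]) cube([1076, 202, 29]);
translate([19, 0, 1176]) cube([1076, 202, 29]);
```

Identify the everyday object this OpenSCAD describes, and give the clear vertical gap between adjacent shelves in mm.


A bookshelf. The clear shelf gap is 265 mm.

Two tall side panels with 5 horizontal boards between them — a bookshelf. The first two shelf undersides are at z = 0 and z = 294; with shelf thickness 29, the clear gap is 294 − 0 − 29 = 265 mm.


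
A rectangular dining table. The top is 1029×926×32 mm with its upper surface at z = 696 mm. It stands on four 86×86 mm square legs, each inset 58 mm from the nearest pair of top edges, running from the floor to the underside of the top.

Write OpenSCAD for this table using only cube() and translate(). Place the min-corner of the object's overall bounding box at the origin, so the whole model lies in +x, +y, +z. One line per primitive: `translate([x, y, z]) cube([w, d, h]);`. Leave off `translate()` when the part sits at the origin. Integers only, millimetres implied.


translate([0, 0, 664]) cube([1029, 926, 32]);
translate([58, 58, 0]) cube([86, 86, 664]);
translate([885, 58, 0]) cube([86, 86, 664]);
translate([58, 782, 0]) cube([86, 86, 664]);
translate([885, 782, 0]) cube([86, 86, 664]);


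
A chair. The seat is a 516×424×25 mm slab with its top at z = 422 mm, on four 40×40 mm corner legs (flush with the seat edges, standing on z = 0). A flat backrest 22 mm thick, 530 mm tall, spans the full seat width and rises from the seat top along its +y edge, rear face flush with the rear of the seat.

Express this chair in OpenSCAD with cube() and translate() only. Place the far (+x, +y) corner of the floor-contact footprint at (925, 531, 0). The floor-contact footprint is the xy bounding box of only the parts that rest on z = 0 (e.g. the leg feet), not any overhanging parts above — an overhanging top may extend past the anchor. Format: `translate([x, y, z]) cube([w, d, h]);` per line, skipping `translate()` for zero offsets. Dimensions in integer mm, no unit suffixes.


translate([409, 107, 397]) cube([516, 424, 25]);
translate([409, 107, 0]) cube([40, 40, 397]);
translate([885, 107, 0]) cube([40, 40, 397]);
translate([409, 491, 0]) cube([40, 40, 397]);
translate([885, 491, 0]) cube([40, 40, 397]);
translate([409, 509, 422]) cube([516, 22, 530]);


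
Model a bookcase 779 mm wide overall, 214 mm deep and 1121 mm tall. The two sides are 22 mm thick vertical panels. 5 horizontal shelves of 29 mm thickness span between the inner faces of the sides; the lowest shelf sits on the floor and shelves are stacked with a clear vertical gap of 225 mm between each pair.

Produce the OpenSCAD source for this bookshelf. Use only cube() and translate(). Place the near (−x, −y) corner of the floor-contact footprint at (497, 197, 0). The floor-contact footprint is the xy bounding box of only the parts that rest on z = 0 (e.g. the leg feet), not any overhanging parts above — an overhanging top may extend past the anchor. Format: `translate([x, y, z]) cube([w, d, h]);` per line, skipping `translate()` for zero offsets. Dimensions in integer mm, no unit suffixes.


translate([497, 197, 0]) cube([22, 214, 1121]);
translate([1254, 197, 0]) cube([22, 214, 1121]);
translate([519, 197, 0]) cube([735, 214, 29]);
translate([519, 197, 254]) cube([735, 214, 29]);
translate([519, 197, 508]) cube([735, 214, 29]);
translate([519, 197, 762]) cube([735, 214, 29]);
translate([519, 197, 1016]) cube([735, 214, 29]);


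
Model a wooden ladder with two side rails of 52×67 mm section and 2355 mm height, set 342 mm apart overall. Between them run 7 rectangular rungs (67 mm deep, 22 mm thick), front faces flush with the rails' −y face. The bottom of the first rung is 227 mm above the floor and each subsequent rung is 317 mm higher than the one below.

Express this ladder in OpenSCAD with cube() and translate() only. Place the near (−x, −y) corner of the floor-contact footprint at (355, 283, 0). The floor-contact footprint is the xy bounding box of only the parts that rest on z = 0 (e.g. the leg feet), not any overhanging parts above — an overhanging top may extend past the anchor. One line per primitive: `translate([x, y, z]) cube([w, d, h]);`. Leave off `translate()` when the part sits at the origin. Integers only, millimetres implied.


// rung span = 342 - 2*52 = 238
// rung[k] z = 227 + k*317
translate([355, 283, 0]) cube([52, 67, 2355]);
translate([645, 283, 0]) cube([52, 67, 2355]);
translate([407, 283, 227]) cube([238, 67, 22]);
translate([407, 283, 544]) cube([238, 67, 22]);
translate([407, 283, 861]) cube([238, 67, 22]);
translate([407, 283, 1178]) cube([238, 67, 22]);
translate([407, 283, 1495]) cube([238, 67, 22]);
translate([407, 283, 1812]) cube([238, 67, 22]);
translate([407, 283, 2129]) cube([238, 67, 22]);


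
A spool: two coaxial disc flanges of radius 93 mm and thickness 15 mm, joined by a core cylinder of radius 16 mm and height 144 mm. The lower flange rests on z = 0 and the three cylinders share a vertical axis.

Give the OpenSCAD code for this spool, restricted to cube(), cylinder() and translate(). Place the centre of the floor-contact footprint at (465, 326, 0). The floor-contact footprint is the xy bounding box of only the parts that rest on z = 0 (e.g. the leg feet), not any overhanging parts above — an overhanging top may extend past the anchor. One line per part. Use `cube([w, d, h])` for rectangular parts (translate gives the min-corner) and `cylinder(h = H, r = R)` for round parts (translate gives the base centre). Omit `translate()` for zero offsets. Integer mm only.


translate([465, 326, 0]) cylinder(h = 15, r = 93);
translate([465, 326, 15]) cylinder(h = 144, r = 16);
translate([465, 326, 159]) cylinder(h = 15, r = 93);


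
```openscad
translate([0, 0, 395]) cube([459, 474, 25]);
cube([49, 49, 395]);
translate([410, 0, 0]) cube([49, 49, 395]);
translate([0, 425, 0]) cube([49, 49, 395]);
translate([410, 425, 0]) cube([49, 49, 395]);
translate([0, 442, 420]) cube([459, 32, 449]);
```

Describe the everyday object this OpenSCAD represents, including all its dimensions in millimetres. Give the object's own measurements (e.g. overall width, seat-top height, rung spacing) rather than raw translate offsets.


A chair. The seat is a 459×474×25 mm slab with its top at z = 420 mm, on four 49×49 mm corner legs (flush with the seat edges, standing on z = 0). A flat backrest 32 mm thick, 449 mm tall, spans the full seat width and rises from the seat top along its +y edge, rear face flush with the rear of the seat.


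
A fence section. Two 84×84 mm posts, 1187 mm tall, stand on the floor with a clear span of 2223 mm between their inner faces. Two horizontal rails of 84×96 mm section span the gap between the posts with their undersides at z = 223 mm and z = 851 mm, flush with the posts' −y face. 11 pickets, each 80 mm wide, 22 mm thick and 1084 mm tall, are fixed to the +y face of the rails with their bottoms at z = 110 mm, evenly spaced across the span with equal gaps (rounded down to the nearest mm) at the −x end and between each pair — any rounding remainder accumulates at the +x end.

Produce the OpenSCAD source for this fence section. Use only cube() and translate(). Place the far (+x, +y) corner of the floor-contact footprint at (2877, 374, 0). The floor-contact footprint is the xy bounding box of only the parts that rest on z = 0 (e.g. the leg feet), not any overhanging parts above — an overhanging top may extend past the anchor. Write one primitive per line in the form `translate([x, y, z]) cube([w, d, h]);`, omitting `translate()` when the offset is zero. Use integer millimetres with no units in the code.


translate([486, 290, 0]) cube([84, 84, 1187]);
translate([2793, 290, 0]) cube([84, 84, 1187]);
translate([570, 290, 223]) cube([2223, 84, 96]);
translate([570, 290, 851]) cube([2223, 84, 96]);
translate([681, 374, 110]) cube([80, 22, 1084]);
translate([872, 374, 110]) cube([80, 22, 1084]);
translate([1063, 374, 110]) cube([80, 22, 1084]);
translate([1254, 374, 110]) cube([80, 22, 1084]);
translate([1445, 374, 110]) cube([80, 22, 1084]);
translate([1636, 374, 110]) cube([80, 22, 1084]);
translate([1827, 374, 110]) cube([80, 22, 1084]);
translate([2018, 374, 110]) cube([80, 22, 1084]);
translate([2209, 374, 110]) cube([80, 22, 1084]);
translate([2400, 374, 110]) cube([80, 22, 1084]);
translate([2591, 374, 110]) cube([80, 22, 1084]);


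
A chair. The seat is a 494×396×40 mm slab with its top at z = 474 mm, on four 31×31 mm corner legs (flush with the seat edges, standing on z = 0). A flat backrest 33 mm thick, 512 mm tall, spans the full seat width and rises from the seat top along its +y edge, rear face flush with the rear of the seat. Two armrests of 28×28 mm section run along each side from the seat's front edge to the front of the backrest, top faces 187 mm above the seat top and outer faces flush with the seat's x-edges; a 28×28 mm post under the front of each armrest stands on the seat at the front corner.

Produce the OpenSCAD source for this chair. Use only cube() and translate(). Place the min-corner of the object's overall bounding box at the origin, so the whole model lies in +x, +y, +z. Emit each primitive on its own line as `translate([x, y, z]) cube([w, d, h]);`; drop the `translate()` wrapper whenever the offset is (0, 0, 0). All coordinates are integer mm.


translate([0, 0, 434]) cube([494, 396, 40]);
cube([31, 31, 434]);
translate([463, 0, 0]) cube([31, 31, 434]);
translate([0, 365, 0]) cube([31, 31, 434]);
translate([463, 365, 0]) cube([31, 31, 434]);
translate([0, 363, 474]) cube([494, 33, 512]);
translate([0, 0, 633]) cube([28, 363, 28]);
translate([466, 0, 633]) cube([28, 363, 28]);
translate([0, 0, 474]) cube([28, 28, 159]);
translate([466, 0, 474]) cube([28, 28, 159]);


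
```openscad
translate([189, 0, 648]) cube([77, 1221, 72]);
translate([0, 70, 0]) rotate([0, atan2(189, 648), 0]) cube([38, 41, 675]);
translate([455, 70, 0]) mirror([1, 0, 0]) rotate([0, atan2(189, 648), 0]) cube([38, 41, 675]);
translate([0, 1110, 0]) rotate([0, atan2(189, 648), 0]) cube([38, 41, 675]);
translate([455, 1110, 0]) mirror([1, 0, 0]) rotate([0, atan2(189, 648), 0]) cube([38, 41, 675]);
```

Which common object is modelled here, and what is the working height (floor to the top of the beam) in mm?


A sawhorse. The overall height is 720 mm.

A beam across two mirrored pairs of raked legs — a sawhorse. The beam's underside is at z = 648 (matching the legs' vertical rise in atan2(189, 648)) and the beam is 72 mm tall, so its top is at 648 + 72 = 720 mm. The raked legs top out at the beam's underside, so that is the highest point.


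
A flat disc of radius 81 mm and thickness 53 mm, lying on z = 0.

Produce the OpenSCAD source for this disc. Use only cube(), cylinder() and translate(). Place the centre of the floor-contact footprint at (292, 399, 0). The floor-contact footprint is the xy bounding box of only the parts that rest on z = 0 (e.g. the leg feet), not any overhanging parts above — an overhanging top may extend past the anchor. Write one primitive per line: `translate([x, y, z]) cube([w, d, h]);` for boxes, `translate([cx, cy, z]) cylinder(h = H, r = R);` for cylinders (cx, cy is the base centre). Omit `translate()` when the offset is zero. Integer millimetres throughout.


translate([292, 399, 0]) cylinder(h = 53, r = 81);


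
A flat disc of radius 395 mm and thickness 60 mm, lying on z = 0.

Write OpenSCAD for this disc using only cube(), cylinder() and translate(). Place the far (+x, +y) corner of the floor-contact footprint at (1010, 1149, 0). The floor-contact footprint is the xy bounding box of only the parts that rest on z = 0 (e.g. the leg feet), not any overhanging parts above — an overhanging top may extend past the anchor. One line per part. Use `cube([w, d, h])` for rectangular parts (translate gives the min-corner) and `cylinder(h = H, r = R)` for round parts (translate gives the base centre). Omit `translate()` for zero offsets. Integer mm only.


translate([615, 754, 0]) cylinder(h = 60, r = 395);


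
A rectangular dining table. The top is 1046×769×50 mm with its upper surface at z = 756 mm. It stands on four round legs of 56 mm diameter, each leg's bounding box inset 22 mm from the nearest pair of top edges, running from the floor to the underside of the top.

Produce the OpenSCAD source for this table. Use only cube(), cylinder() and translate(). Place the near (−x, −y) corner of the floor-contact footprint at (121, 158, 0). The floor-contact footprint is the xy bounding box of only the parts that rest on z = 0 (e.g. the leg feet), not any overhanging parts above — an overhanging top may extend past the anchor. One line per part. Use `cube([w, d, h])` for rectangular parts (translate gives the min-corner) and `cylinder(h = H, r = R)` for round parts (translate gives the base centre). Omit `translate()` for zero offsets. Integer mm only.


translate([99, 136, 706]) cube([1046, 769, 50]);
translate([149, 186, 0]) cylinder(h = 706, r = 28);
translate([1095, 186, 0]) cylinder(h = 706, r = 28);
translate([149, 855, 0]) cylinder(h = 706, r = 28);
translate([1095, 855, 0]) cylinder(h = 706, r = 28);


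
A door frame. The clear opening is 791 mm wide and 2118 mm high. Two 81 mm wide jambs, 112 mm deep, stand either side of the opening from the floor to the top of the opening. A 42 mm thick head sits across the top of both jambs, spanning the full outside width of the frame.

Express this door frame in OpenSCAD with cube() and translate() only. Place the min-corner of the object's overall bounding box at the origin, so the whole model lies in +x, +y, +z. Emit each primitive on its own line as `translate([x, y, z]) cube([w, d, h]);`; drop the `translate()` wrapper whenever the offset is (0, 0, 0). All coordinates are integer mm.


cube([81, 112, 2118]);
translate([872, 0, 0]) cube([81, 112, 2118]);
translate([0, 0, 2118]) cube([953, 112, 42]);


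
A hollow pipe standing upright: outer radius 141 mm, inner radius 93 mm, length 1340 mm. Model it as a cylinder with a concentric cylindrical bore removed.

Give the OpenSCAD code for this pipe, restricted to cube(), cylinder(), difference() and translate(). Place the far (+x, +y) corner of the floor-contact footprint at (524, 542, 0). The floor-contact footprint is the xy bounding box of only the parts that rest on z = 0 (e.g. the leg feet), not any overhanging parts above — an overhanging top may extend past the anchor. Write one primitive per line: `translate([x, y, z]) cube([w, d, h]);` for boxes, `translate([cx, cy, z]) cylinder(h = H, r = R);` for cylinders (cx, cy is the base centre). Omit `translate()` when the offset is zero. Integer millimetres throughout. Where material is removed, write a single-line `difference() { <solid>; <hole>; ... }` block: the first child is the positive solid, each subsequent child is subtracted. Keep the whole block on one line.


difference() { translate([383, 401, 0]) cylinder(h = 1340, r = 141); translate([383, 401, 0]) cylinder(h = 1340, r = 93); }


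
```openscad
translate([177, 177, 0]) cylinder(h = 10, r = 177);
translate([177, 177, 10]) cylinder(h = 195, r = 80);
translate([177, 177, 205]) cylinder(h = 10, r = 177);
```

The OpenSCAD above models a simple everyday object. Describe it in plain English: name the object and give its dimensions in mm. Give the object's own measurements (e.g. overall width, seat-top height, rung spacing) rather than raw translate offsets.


A spool: two coaxial disc flanges of radius 177 mm and thickness 10 mm, joined by a core cylinder of radius 80 mm and height 195 mm. The lower flange rests on z = 0 and the three cylinders share a vertical axis.


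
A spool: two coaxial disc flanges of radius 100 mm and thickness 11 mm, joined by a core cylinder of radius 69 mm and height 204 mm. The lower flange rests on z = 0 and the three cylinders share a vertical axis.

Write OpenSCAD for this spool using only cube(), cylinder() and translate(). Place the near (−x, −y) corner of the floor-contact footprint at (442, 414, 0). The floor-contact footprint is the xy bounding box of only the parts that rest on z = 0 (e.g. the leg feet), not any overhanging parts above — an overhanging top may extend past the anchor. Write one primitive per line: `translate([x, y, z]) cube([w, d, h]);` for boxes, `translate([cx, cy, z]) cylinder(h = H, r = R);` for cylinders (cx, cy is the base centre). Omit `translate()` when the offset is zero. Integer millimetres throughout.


translate([542, 514, 0]) cylinder(h = 11, r = 100);
translate([542, 514, 11]) cylinder(h = 204, r = 69);
translate([542, 514, 215]) cylinder(h = 11, r = 100);


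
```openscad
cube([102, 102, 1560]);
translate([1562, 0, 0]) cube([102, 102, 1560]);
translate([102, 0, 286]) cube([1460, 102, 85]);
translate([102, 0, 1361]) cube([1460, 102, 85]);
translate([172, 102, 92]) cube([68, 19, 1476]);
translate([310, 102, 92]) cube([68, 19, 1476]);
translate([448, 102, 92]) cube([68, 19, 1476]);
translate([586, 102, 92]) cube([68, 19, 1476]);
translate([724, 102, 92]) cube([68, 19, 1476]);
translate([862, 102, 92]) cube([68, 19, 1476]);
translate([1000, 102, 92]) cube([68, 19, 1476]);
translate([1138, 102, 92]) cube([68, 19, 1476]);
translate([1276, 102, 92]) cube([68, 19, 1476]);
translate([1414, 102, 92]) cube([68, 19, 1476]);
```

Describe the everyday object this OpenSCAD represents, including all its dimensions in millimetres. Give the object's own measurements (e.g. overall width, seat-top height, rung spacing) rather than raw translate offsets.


A fence section. Two 102×102 mm posts, 1560 mm tall, stand on the floor with a clear span of 1460 mm between their inner faces. Two horizontal rails of 102×85 mm section span the gap between the posts with their undersides at z = 286 mm and z = 1361 mm, flush with the posts' −y face. 10 pickets, each 68 mm wide, 19 mm thick and 1476 mm tall, are fixed to the +y face of the rails with their bottoms at z = 92 mm, spaced across the span with a 70 mm gap after the −x post and between neighbouring pickets, with 80 mm left before the +x post.


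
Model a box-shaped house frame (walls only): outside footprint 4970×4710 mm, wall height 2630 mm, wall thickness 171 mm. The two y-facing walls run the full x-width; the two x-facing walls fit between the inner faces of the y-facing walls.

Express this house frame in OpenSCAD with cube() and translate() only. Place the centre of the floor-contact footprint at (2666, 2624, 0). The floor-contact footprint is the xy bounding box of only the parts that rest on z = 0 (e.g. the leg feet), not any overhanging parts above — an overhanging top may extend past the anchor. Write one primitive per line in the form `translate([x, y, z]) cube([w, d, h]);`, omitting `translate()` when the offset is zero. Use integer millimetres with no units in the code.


translate([181, 269, 0]) cube([4970, 171, 2630]);
translate([181, 4808, 0]) cube([4970, 171, 2630]);
translate([181, 440, 0]) cube([171, 4368, 2630]);
translate([4980, 440, 0]) cube([171, 4368, 2630]);


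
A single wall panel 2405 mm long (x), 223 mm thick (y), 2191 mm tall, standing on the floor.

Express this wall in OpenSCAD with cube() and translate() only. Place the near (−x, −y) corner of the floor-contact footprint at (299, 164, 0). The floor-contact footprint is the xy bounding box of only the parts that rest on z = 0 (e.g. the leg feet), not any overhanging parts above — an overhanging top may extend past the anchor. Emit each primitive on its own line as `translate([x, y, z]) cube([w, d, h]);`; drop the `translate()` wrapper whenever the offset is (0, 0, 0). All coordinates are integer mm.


translate([299, 164, 0]) cube([2405, 223, 2191]);


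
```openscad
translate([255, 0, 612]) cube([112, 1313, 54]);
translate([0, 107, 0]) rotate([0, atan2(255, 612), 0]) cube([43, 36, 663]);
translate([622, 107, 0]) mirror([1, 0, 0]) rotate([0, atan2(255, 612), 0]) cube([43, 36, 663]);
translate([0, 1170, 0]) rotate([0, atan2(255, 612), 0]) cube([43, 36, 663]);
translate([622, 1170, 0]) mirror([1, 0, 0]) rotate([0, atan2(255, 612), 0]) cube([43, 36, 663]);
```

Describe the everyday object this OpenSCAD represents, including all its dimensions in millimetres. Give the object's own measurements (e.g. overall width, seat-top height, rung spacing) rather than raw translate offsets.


A sawhorse. A 112×1313×54 mm beam (x, y, z) sits on two A-frame leg pairs. Each pair is two raked legs of 43×36 mm section (36 mm along y) splaying symmetrically in x. Each leg rises 612 mm vertically over 255 mm of horizontal reach and is 663 mm long along its own axis. Every leg's outer bottom edge rests on the floor and its outer top edge meets a bottom edge of the beam — the left legs (tilting toward +x) meet the beam's −x bottom edge, the right legs (their mirror images, tilting toward −x) meet its +x bottom edge — so the leg tops tuck under the beam, the beam's underside is 612 mm above the floor, and the feet are 622 mm apart outside-to-outside with the beam centred between them. The two leg pairs are set in 107 mm from either end of the beam.


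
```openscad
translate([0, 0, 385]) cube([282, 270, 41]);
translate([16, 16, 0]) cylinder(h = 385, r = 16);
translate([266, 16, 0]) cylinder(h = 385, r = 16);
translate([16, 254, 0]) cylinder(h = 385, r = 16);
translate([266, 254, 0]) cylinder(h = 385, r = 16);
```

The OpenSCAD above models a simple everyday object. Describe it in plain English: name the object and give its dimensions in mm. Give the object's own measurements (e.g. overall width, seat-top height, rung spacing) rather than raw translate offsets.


A simple wooden stool: a rectangular seat 282 mm (x) by 270 mm (y), 41 mm thick, top face at z = 426 mm, on four round legs, each 32 mm in diameter. The legs rest on z = 0, each leg's axis is inset half a diameter from the nearest pair of seat edges (so the leg's bounding box is flush with the corner).


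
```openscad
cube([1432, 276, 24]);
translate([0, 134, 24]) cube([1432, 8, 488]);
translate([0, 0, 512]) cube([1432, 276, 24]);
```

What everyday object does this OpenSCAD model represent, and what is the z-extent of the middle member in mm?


An I-beam. The web height is 488 mm.

Two wide flanges with a thin centred web — an I-beam. Overall 536 mm minus two 24 mm flanges gives a web of 536 − 2·24 = 488 mm.


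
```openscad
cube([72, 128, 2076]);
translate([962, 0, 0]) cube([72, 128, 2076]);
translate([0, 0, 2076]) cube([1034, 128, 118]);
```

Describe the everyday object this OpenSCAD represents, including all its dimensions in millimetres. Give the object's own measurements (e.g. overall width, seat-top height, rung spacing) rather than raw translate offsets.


A door frame. The clear opening is 890 mm wide and 2076 mm high. Two 72 mm wide jambs, 128 mm deep, stand either side of the opening from the floor to the top of the opening. A 118 mm thick head sits across the top of both jambs, spanning the full outside width of the frame.


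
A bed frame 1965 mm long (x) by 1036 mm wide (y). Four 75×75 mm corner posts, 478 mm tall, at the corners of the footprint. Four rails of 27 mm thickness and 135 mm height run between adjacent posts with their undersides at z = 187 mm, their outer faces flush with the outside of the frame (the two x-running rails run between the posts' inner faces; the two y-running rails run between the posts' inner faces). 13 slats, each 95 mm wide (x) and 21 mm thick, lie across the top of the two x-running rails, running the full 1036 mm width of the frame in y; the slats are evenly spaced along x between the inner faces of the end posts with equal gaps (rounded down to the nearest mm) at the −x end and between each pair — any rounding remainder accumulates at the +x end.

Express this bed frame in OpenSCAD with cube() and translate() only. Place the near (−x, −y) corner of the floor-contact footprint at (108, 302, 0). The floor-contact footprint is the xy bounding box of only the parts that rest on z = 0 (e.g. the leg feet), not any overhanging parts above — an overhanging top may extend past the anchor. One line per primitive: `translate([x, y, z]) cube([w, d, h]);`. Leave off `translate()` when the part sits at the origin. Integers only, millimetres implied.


translate([108, 302, 0]) cube([75, 75, 478]);
translate([108, 1263, 0]) cube([75, 75, 478]);
translate([1998, 302, 0]) cube([75, 75, 478]);
translate([1998, 1263, 0]) cube([75, 75, 478]);
translate([183, 302, 187]) cube([1815, 27, 135]);
translate([183, 1311, 187]) cube([1815, 27, 135]);
translate([108, 377, 187]) cube([27, 886, 135]);
translate([2046, 377, 187]) cube([27, 886, 135]);
translate([224, 302, 322]) cube([95, 1036, 21]);
translate([360, 302, 322]) cube([95, 1036, 21]);
translate([496, 302, 322]) cube([95, 1036, 21]);
translate([632, 302, 322]) cube([95, 1036, 21]);
translate([768, 302, 322]) cube([95, 1036, 21]);
translate([904, 302, 322]) cube([95, 1036, 21]);
translate([1040, 302, 322]) cube([95, 1036, 21]);
translate([1176, 302, 322]) cube([95, 1036, 21]);
translate([1312, 302, 322]) cube([95, 1036, 21]);
translate([1448, 302, 322]) cube([95, 1036, 21]);
translate([1584, 302, 322]) cube([95, 1036, 21]);
translate([1720, 302, 322]) cube([95, 1036, 21]);
translate([1856, 302, 322]) cube([95, 1036, 21]);


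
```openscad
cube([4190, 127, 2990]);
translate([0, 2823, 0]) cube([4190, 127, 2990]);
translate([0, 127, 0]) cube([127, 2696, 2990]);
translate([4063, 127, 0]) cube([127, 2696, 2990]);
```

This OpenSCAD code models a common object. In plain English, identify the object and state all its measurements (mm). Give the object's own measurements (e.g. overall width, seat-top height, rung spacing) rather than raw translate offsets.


The wall frame of a small rectangular building: four walls, each 2990 mm tall and 127 mm thick, enclosing a footprint 4190 mm (x) by 2950 mm (y) outside-to-outside, with no floor or roof. The front and back walls (the −y and +y sides) span the full width; the two side walls fit between them.


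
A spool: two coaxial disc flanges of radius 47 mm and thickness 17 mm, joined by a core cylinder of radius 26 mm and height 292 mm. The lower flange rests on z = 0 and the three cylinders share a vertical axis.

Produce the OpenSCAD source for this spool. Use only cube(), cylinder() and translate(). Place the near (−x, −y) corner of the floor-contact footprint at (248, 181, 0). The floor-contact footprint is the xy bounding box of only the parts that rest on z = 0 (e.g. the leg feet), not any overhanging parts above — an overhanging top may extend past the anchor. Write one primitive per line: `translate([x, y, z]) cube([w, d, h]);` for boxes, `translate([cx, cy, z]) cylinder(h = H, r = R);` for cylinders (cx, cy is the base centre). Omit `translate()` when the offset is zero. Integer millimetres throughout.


translate([295, 228, 0]) cylinder(h = 17, r = 47);
translate([295, 228, 17]) cylinder(h = 292, r = 26);
translate([295, 228, 309]) cylinder(h = 17, r = 47);


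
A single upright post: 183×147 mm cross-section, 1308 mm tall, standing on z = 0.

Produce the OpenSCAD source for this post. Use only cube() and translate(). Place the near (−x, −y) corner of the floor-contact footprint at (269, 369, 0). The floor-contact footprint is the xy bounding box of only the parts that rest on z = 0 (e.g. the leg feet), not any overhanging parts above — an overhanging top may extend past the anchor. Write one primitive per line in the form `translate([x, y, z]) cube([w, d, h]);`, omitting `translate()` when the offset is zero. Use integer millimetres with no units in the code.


translate([269, 369, 0]) cube([183, 147, 1308]);


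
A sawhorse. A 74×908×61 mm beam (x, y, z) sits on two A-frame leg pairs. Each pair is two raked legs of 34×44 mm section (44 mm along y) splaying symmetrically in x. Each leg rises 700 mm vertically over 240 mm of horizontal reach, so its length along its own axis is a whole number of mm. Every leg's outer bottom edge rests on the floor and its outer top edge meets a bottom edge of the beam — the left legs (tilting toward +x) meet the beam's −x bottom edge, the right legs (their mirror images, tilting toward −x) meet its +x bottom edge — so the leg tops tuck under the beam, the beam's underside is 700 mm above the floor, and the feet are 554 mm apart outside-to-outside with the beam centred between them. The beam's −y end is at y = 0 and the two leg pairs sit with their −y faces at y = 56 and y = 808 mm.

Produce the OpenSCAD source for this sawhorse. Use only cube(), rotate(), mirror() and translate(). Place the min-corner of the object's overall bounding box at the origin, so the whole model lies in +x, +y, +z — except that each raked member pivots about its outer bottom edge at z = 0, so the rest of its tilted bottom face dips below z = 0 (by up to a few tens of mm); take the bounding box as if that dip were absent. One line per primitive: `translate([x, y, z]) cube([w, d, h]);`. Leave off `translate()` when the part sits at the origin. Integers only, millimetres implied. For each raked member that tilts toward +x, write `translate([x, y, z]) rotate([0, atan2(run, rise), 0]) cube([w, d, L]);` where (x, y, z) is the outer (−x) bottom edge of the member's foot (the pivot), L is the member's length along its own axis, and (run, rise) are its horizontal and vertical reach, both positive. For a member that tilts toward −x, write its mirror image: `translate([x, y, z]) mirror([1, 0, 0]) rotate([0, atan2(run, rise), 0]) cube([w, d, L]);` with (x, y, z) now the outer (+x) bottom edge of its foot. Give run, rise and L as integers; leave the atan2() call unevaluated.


// leg length = √(240² + 700²) = 740
// right-leg outer foot x = 2·240 + 74 = 554
// beam min-corner = (240, 0, 700)
translate([240, 0, 700]) cube([74, 908, 61]);
translate([0, 56, 0]) rotate([0, atan2(240, 700), 0]) cube([34, 44, 740]);
translate([554, 56, 0]) mirror([1, 0, 0]) rotate([0, atan2(240, 700), 0]) cube([34, 44, 740]);
translate([0, 808, 0]) rotate([0, atan2(240, 700), 0]) cube([34, 44, 740]);
translate([554, 808, 0]) mirror([1, 0, 0]) rotate([0, atan2(240, 700), 0]) cube([34, 44, 740]);
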